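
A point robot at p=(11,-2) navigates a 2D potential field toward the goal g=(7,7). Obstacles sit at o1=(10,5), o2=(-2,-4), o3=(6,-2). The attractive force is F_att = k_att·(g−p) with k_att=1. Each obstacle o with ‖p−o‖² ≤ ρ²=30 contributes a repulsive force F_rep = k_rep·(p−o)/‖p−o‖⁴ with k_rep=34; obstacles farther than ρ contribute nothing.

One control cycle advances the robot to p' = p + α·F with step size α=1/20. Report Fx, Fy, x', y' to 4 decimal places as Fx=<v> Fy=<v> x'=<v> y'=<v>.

Fx=-3.7280 Fy=9.0000 x'=10.8136 y'=-1.5500

F_att = 1·(g−p) = 1·(-4,9) = (-4.0000,9.0000)
o1: d²=50 > ρ²=30 → inactive
o2: d²=173 > ρ²=30 → inactive
o3: d²=25 ≤ ρ²=30; F_rep = 34·(5,0)/25² = (0.2720,0.0000)
F = F_att + ΣF_rep = (-3.7280,9.0000)
p' = p + 1/20·F = (10.8136,-1.5500)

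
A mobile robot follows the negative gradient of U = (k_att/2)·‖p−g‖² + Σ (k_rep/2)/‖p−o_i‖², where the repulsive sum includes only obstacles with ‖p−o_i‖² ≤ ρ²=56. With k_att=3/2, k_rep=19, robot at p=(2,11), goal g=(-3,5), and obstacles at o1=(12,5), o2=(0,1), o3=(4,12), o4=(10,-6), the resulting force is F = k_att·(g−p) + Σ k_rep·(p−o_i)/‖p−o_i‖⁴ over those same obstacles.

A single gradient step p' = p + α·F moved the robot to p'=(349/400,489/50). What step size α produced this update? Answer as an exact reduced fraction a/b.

F_att = 3/2·(g−p) = 3/2·(-5,-6) = (-7.5000,-9.0000)
o1: d²=136 > ρ²=56 → inactive
o2: d²=104 > ρ²=56 → inactive
o3: d²=5 ≤ ρ²=56; F_rep = 19·(-2,-1)/5² = (-1.5200,-0.7600)
o4: d²=353 > ρ²=56 → inactive
F = F_att + ΣF_rep = (-9.0200,-9.7600)
Δp = p'−p = (-1.1275,-1.2200); α = Δx/Fx = (-451/400) / (-451/50) = 1/8
check: Δy/Fy = (-61/50) / (-244/25) = 1/8 ✓

α = 1/8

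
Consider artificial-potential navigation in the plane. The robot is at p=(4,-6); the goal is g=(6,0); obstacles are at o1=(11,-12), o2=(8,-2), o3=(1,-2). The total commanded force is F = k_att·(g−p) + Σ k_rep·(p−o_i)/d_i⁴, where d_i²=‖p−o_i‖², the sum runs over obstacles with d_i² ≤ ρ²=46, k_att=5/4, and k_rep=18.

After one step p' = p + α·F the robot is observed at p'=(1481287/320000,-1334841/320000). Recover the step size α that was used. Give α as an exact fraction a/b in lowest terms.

α = 1/4

F_att = 5/4·(g−p) = 5/4·(2,6) = (2.5000,7.5000)
o1: d²=85 > ρ²=46 → inactive
o2: d²=32 ≤ ρ²=46; F_rep = 18·(-4,-4)/32² = (-0.0703,-0.0703)
o3: d²=25 ≤ ρ²=46; F_rep = 18·(3,-4)/25² = (0.0864,-0.1152)
F = F_att + ΣF_rep = (2.5161,7.3145)
Δp = p'−p = (0.6290,1.8286); α = Δx/Fx = (201287/320000) / (201287/80000) = 1/4
check: Δy/Fy = (585159/320000) / (585159/80000) = 1/4 ✓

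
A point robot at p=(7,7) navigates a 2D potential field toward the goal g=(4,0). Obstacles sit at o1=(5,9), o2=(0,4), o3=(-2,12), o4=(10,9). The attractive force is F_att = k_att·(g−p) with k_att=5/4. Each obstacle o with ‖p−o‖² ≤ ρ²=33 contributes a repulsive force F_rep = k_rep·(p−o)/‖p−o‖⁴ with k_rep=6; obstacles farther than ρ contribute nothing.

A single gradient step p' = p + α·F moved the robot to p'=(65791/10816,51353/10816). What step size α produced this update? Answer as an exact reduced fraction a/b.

α = 1/4

F_att = 5/4·(g−p) = 5/4·(-3,-7) = (-3.7500,-8.7500)
o1: d²=8 ≤ ρ²=33; F_rep = 6·(2,-2)/8² = (0.1875,-0.1875)
o2: d²=58 > ρ²=33 → inactive
o3: d²=106 > ρ²=33 → inactive
o4: d²=13 ≤ ρ²=33; F_rep = 6·(-3,-2)/13² = (-0.1065,-0.0710)
F = F_att + ΣF_rep = (-3.6690,-9.0085)
Δp = p'−p = (-0.9173,-2.2521); α = Δx/Fx = (-9921/10816) / (-9921/2704) = 1/4
check: Δy/Fy = (-24359/10816) / (-24359/2704) = 1/4 ✓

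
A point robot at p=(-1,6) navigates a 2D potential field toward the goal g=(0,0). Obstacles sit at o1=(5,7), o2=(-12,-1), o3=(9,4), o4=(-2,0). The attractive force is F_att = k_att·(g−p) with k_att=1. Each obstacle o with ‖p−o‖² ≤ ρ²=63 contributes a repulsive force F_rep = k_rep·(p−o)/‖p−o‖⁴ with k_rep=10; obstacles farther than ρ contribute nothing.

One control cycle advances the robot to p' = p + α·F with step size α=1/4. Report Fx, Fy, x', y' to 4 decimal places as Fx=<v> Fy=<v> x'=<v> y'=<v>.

F_att = 1·(g−p) = 1·(1,-6) = (1.0000,-6.0000)
o1: d²=37 ≤ ρ²=63; F_rep = 10·(-6,-1)/37² = (-0.0438,-0.0073)
o2: d²=170 > ρ²=63 → inactive
o3: d²=104 > ρ²=63 → inactive
o4: d²=37 ≤ ρ²=63; F_rep = 10·(1,6)/37² = (0.0073,0.0438)
F = F_att + ΣF_rep = (0.9635,-5.9635)
p' = p + 1/4·F = (-0.7591,4.5091)

Fx=0.9635 Fy=-5.9635 x'=-0.7591 y'=4.5091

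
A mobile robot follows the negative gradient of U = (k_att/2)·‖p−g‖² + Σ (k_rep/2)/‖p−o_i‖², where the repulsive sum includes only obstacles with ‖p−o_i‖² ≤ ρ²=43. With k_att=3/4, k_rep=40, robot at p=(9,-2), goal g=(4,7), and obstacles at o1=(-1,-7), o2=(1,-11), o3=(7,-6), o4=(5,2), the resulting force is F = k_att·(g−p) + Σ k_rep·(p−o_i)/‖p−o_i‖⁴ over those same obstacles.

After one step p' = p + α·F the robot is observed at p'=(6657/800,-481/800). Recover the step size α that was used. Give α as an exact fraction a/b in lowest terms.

α = 1/5

F_att = 3/4·(g−p) = 3/4·(-5,9) = (-3.7500,6.7500)
o1: d²=125 > ρ²=43 → inactive
o2: d²=145 > ρ²=43 → inactive
o3: d²=20 ≤ ρ²=43; F_rep = 40·(2,4)/20² = (0.2000,0.4000)
o4: d²=32 ≤ ρ²=43; F_rep = 40·(4,-4)/32² = (0.1562,-0.1562)
F = F_att + ΣF_rep = (-3.3937,6.9938)
Δp = p'−p = (-0.6787,1.3987); α = Δx/Fx = (-543/800) / (-543/160) = 1/5
check: Δy/Fy = (1119/800) / (1119/160) = 1/5 ✓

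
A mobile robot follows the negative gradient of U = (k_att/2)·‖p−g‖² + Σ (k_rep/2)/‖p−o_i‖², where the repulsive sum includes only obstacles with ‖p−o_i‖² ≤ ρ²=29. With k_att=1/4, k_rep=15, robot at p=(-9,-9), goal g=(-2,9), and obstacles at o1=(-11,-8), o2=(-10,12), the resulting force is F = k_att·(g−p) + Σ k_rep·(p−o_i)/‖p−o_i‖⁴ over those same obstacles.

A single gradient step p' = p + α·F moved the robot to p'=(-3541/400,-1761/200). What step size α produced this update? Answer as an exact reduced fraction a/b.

F_att = 1/4·(g−p) = 1/4·(7,18) = (1.7500,4.5000)
o1: d²=5 ≤ ρ²=29; F_rep = 15·(2,-1)/5² = (1.2000,-0.6000)
o2: d²=442 > ρ²=29 → inactive
F = F_att + ΣF_rep = (2.9500,3.9000)
Δp = p'−p = (0.1475,0.1950); α = Δx/Fx = (59/400) / (59/20) = 1/20
check: Δy/Fy = (39/200) / (39/10) = 1/20 ✓

α = 1/20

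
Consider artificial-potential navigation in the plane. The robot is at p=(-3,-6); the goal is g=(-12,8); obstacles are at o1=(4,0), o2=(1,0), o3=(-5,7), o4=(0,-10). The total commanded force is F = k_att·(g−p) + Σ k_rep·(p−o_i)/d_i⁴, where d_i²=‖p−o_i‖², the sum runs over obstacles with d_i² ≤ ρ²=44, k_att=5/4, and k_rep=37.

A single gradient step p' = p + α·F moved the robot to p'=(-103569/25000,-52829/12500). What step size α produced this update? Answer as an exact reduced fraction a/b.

F_att = 5/4·(g−p) = 5/4·(-9,14) = (-11.2500,17.5000)
o1: d²=85 > ρ²=44 → inactive
o2: d²=52 > ρ²=44 → inactive
o3: d²=173 > ρ²=44 → inactive
o4: d²=25 ≤ ρ²=44; F_rep = 37·(-3,4)/25² = (-0.1776,0.2368)
F = F_att + ΣF_rep = (-11.4276,17.7368)
Δp = p'−p = (-1.1428,1.7737); α = Δx/Fx = (-28569/25000) / (-28569/2500) = 1/10
check: Δy/Fy = (22171/12500) / (22171/1250) = 1/10 ✓

α = 1/10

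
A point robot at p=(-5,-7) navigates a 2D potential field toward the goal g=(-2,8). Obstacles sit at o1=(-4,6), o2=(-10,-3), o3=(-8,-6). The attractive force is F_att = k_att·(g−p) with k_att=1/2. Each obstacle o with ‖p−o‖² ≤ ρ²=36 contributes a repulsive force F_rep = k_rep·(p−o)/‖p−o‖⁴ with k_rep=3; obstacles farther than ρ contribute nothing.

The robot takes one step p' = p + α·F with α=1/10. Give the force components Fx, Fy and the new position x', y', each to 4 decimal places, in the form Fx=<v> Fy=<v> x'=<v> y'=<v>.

Fx=1.5900 Fy=7.4700 x'=-4.8410 y'=-6.2530

F_att = 1/2·(g−p) = 1/2·(3,15) = (1.5000,7.5000)
o1: d²=170 > ρ²=36 → inactive
o2: d²=41 > ρ²=36 → inactive
o3: d²=10 ≤ ρ²=36; F_rep = 3·(3,-1)/10² = (0.0900,-0.0300)
F = F_att + ΣF_rep = (1.5900,7.4700)
p' = p + 1/10·F = (-4.8410,-6.2530)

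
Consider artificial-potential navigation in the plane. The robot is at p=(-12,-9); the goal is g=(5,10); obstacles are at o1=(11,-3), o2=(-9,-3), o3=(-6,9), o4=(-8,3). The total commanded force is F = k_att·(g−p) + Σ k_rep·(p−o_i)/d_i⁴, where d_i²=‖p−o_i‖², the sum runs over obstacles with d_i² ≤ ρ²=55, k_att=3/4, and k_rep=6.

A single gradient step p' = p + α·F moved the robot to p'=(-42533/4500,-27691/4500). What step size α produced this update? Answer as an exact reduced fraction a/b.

α = 1/5

F_att = 3/4·(g−p) = 3/4·(17,19) = (12.7500,14.2500)
o1: d²=565 > ρ²=55 → inactive
o2: d²=45 ≤ ρ²=55; F_rep = 6·(-3,-6)/45² = (-0.0089,-0.0178)
o3: d²=360 > ρ²=55 → inactive
o4: d²=160 > ρ²=55 → inactive
F = F_att + ΣF_rep = (12.7411,14.2322)
Δp = p'−p = (2.5482,2.8464); α = Δx/Fx = (11467/4500) / (11467/900) = 1/5
check: Δy/Fy = (12809/4500) / (12809/900) = 1/5 ✓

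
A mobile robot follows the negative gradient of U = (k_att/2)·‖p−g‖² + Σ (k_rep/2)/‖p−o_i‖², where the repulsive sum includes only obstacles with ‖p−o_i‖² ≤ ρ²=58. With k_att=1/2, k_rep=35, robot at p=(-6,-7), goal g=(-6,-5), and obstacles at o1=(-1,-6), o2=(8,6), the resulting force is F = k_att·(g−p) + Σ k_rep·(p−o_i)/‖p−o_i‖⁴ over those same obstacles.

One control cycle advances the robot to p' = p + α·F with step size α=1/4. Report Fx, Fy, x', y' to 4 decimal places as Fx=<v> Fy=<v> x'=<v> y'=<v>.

F_att = 1/2·(g−p) = 1/2·(0,2) = (0.0000,1.0000)
o1: d²=26 ≤ ρ²=58; F_rep = 35·(-5,-1)/26² = (-0.2589,-0.0518)
o2: d²=365 > ρ²=58 → inactive
F = F_att + ΣF_rep = (-0.2589,0.9482)
p' = p + 1/4·F = (-6.0647,-6.7629)

Fx=-0.2589 Fy=0.9482 x'=-6.0647 y'=-6.7629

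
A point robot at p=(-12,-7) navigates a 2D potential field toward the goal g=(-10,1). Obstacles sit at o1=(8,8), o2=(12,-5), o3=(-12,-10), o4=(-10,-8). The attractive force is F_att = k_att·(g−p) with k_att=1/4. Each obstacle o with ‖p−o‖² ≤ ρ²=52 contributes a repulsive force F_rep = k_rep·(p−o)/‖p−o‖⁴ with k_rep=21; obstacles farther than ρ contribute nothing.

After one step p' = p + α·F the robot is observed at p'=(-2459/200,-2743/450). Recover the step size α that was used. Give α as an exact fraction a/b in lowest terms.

α = 1/4

F_att = 1/4·(g−p) = 1/4·(2,8) = (0.5000,2.0000)
o1: d²=625 > ρ²=52 → inactive
o2: d²=580 > ρ²=52 → inactive
o3: d²=9 ≤ ρ²=52; F_rep = 21·(0,3)/9² = (0.0000,0.7778)
o4: d²=5 ≤ ρ²=52; F_rep = 21·(-2,1)/5² = (-1.6800,0.8400)
F = F_att + ΣF_rep = (-1.1800,3.6178)
Δp = p'−p = (-0.2950,0.9044); α = Δx/Fx = (-59/200) / (-59/50) = 1/4
check: Δy/Fy = (407/450) / (814/225) = 1/4 ✓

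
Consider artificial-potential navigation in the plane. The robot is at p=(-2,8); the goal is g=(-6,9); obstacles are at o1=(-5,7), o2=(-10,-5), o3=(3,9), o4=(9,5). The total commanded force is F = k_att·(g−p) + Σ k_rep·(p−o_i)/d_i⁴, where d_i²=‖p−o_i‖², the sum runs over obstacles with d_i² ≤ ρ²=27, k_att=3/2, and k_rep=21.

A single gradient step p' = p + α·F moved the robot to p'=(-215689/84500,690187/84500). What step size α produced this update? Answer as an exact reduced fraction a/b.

F_att = 3/2·(g−p) = 3/2·(-4,1) = (-6.0000,1.5000)
o1: d²=10 ≤ ρ²=27; F_rep = 21·(3,1)/10² = (0.6300,0.2100)
o2: d²=233 > ρ²=27 → inactive
o3: d²=26 ≤ ρ²=27; F_rep = 21·(-5,-1)/26² = (-0.1553,-0.0311)
o4: d²=130 > ρ²=27 → inactive
F = F_att + ΣF_rep = (-5.5253,1.6789)
Δp = p'−p = (-0.5525,0.1679); α = Δx/Fx = (-46689/84500) / (-46689/8450) = 1/10
check: Δy/Fy = (14187/84500) / (14187/8450) = 1/10 ✓

α = 1/10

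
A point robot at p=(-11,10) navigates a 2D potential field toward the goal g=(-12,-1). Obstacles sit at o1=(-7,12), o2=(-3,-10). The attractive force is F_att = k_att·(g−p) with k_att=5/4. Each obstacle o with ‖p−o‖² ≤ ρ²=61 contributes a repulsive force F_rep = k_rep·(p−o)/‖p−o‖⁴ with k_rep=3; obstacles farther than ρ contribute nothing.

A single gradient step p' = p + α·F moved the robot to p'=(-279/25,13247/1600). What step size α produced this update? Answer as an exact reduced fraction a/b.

F_att = 5/4·(g−p) = 5/4·(-1,-11) = (-1.2500,-13.7500)
o1: d²=20 ≤ ρ²=61; F_rep = 3·(-4,-2)/20² = (-0.0300,-0.0150)
o2: d²=464 > ρ²=61 → inactive
F = F_att + ΣF_rep = (-1.2800,-13.7650)
Δp = p'−p = (-0.1600,-1.7206); α = Δx/Fx = (-4/25) / (-32/25) = 1/8
check: Δy/Fy = (-2753/1600) / (-2753/200) = 1/8 ✓

α = 1/8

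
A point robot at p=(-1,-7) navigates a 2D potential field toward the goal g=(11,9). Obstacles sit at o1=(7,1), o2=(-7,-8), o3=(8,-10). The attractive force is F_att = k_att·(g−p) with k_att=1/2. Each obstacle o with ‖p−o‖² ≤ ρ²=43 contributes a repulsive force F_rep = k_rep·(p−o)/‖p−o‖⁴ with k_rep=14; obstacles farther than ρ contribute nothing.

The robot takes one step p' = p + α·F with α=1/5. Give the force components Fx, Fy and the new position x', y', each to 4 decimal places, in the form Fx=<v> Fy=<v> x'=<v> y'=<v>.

Fx=6.0614 Fy=8.0102 x'=0.2123 y'=-5.3980

F_att = 1/2·(g−p) = 1/2·(12,16) = (6.0000,8.0000)
o1: d²=128 > ρ²=43 → inactive
o2: d²=37 ≤ ρ²=43; F_rep = 14·(6,1)/37² = (0.0614,0.0102)
o3: d²=90 > ρ²=43 → inactive
F = F_att + ΣF_rep = (6.0614,8.0102)
p' = p + 1/5·F = (0.2123,-5.3980)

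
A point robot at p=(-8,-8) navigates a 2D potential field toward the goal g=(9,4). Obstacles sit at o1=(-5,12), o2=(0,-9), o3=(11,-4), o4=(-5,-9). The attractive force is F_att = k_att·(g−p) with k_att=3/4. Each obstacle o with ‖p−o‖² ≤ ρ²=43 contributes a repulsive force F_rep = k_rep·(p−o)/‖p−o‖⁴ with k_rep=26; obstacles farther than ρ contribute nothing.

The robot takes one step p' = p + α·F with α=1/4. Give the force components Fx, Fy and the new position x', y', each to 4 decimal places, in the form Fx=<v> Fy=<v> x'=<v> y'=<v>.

Fx=11.9700 Fy=9.2600 x'=-5.0075 y'=-5.6850

F_att = 3/4·(g−p) = 3/4·(17,12) = (12.7500,9.0000)
o1: d²=409 > ρ²=43 → inactive
o2: d²=65 > ρ²=43 → inactive
o3: d²=377 > ρ²=43 → inactive
o4: d²=10 ≤ ρ²=43; F_rep = 26·(-3,1)/10² = (-0.7800,0.2600)
F = F_att + ΣF_rep = (11.9700,9.2600)
p' = p + 1/4·F = (-5.0075,-5.6850)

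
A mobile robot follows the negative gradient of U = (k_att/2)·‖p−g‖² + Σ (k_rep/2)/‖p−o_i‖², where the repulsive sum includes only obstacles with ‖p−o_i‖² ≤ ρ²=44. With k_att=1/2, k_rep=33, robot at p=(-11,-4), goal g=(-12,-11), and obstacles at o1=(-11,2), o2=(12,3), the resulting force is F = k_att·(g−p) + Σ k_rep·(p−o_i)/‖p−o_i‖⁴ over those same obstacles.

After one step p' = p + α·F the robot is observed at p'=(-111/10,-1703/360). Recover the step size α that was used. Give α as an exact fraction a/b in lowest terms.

F_att = 1/2·(g−p) = 1/2·(-1,-7) = (-0.5000,-3.5000)
o1: d²=36 ≤ ρ²=44; F_rep = 33·(0,-6)/36² = (0.0000,-0.1528)
o2: d²=578 > ρ²=44 → inactive
F = F_att + ΣF_rep = (-0.5000,-3.6528)
Δp = p'−p = (-0.1000,-0.7306); α = Δx/Fx = (-1/10) / (-1/2) = 1/5
check: Δy/Fy = (-263/360) / (-263/72) = 1/5 ✓

α = 1/5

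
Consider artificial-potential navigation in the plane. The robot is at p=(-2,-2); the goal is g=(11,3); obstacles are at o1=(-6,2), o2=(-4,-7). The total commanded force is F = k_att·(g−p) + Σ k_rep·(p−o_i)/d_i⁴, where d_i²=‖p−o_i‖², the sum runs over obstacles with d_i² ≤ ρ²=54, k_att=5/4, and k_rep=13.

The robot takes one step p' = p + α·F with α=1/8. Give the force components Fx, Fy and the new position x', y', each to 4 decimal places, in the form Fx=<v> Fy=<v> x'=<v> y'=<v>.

F_att = 5/4·(g−p) = 5/4·(13,5) = (16.2500,6.2500)
o1: d²=32 ≤ ρ²=54; F_rep = 13·(4,-4)/32² = (0.0508,-0.0508)
o2: d²=29 ≤ ρ²=54; F_rep = 13·(2,5)/29² = (0.0309,0.0773)
F = F_att + ΣF_rep = (16.3317,6.2765)
p' = p + 1/8·F = (0.0415,-1.2154)

Fx=16.3317 Fy=6.2765 x'=0.0415 y'=-1.2154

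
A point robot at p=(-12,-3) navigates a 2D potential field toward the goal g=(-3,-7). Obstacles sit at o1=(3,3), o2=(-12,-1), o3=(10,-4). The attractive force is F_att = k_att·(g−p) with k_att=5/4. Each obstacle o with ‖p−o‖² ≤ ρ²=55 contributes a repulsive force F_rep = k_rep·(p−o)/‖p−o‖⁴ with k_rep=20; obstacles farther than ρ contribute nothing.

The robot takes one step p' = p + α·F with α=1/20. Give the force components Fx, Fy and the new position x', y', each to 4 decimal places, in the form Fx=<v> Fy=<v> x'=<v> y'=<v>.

F_att = 5/4·(g−p) = 5/4·(9,-4) = (11.2500,-5.0000)
o1: d²=261 > ρ²=55 → inactive
o2: d²=4 ≤ ρ²=55; F_rep = 20·(0,-2)/4² = (0.0000,-2.5000)
o3: d²=485 > ρ²=55 → inactive
F = F_att + ΣF_rep = (11.2500,-7.5000)
p' = p + 1/20·F = (-11.4375,-3.3750)

Fx=11.2500 Fy=-7.5000 x'=-11.4375 y'=-3.3750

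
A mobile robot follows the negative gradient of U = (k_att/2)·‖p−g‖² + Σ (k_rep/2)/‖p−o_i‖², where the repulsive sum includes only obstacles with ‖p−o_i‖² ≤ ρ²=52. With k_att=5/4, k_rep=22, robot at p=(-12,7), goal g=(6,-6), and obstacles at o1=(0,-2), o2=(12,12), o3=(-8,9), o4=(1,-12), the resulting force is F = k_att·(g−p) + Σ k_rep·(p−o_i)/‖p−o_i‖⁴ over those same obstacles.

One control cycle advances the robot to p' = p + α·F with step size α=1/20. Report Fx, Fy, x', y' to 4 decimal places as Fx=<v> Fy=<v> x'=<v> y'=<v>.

Fx=22.2800 Fy=-16.3600 x'=-10.8860 y'=6.1820

F_att = 5/4·(g−p) = 5/4·(18,-13) = (22.5000,-16.2500)
o1: d²=225 > ρ²=52 → inactive
o2: d²=601 > ρ²=52 → inactive
o3: d²=20 ≤ ρ²=52; F_rep = 22·(-4,-2)/20² = (-0.2200,-0.1100)
o4: d²=530 > ρ²=52 → inactive
F = F_att + ΣF_rep = (22.2800,-16.3600)
p' = p + 1/20·F = (-10.8860,6.1820)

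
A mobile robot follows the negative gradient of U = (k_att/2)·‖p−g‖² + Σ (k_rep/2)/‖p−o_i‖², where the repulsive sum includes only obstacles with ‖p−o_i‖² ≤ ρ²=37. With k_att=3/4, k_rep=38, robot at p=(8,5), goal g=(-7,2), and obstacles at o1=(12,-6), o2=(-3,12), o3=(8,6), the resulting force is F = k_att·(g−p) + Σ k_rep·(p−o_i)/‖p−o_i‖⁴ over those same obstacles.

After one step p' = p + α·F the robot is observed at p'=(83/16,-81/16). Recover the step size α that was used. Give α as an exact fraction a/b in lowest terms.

F_att = 3/4·(g−p) = 3/4·(-15,-3) = (-11.2500,-2.2500)
o1: d²=137 > ρ²=37 → inactive
o2: d²=170 > ρ²=37 → inactive
o3: d²=1 ≤ ρ²=37; F_rep = 38·(0,-1)/1² = (0.0000,-38.0000)
F = F_att + ΣF_rep = (-11.2500,-40.2500)
Δp = p'−p = (-2.8125,-10.0625); α = Δx/Fx = (-45/16) / (-45/4) = 1/4
check: Δy/Fy = (-161/16) / (-161/4) = 1/4 ✓

α = 1/4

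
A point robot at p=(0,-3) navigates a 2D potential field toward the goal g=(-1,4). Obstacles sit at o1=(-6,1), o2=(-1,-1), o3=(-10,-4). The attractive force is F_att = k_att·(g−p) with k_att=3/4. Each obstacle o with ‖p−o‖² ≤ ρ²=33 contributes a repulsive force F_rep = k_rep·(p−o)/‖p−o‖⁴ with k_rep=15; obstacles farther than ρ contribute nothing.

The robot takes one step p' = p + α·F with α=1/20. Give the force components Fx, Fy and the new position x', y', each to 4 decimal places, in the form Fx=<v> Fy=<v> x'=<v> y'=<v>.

Fx=-0.1500 Fy=4.0500 x'=-0.0075 y'=-2.7975

F_att = 3/4·(g−p) = 3/4·(-1,7) = (-0.7500,5.2500)
o1: d²=52 > ρ²=33 → inactive
o2: d²=5 ≤ ρ²=33; F_rep = 15·(1,-2)/5² = (0.6000,-1.2000)
o3: d²=101 > ρ²=33 → inactive
F = F_att + ΣF_rep = (-0.1500,4.0500)
p' = p + 1/20·F = (-0.0075,-2.7975)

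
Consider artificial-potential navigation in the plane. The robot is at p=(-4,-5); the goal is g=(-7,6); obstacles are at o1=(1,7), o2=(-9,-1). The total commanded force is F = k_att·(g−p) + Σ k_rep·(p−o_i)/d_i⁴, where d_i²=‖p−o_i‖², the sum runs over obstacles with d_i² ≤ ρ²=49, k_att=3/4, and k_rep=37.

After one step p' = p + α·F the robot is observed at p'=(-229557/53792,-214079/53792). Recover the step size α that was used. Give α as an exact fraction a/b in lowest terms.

α = 1/8

F_att = 3/4·(g−p) = 3/4·(-3,11) = (-2.2500,8.2500)
o1: d²=169 > ρ²=49 → inactive
o2: d²=41 ≤ ρ²=49; F_rep = 37·(5,-4)/41² = (0.1101,-0.0880)
F = F_att + ΣF_rep = (-2.1399,8.1620)
Δp = p'−p = (-0.2675,1.0202); α = Δx/Fx = (-14389/53792) / (-14389/6724) = 1/8
check: Δy/Fy = (54881/53792) / (54881/6724) = 1/8 ✓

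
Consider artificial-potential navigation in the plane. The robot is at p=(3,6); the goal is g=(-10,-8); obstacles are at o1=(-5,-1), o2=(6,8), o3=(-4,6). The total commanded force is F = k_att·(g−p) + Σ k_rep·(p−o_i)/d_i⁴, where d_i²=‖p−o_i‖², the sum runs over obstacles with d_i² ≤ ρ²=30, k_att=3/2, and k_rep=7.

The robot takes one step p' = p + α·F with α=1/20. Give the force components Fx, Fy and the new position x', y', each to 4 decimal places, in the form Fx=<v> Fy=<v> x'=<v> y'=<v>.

Fx=-19.6243 Fy=-21.0828 x'=2.0188 y'=4.9459

F_att = 3/2·(g−p) = 3/2·(-13,-14) = (-19.5000,-21.0000)
o1: d²=113 > ρ²=30 → inactive
o2: d²=13 ≤ ρ²=30; F_rep = 7·(-3,-2)/13² = (-0.1243,-0.0828)
o3: d²=49 > ρ²=30 → inactive
F = F_att + ΣF_rep = (-19.6243,-21.0828)
p' = p + 1/20·F = (2.0188,4.9459)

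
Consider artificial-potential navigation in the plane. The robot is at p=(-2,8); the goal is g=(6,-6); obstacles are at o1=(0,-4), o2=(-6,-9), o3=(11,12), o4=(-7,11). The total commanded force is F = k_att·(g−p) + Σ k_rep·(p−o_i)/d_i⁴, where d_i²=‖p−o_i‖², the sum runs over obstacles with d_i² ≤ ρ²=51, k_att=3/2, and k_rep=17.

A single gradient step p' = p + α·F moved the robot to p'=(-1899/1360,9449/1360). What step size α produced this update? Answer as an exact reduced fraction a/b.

F_att = 3/2·(g−p) = 3/2·(8,-14) = (12.0000,-21.0000)
o1: d²=148 > ρ²=51 → inactive
o2: d²=305 > ρ²=51 → inactive
o3: d²=185 > ρ²=51 → inactive
o4: d²=34 ≤ ρ²=51; F_rep = 17·(5,-3)/34² = (0.0735,-0.0441)
F = F_att + ΣF_rep = (12.0735,-21.0441)
Δp = p'−p = (0.6037,-1.0522); α = Δx/Fx = (821/1360) / (821/68) = 1/20
check: Δy/Fy = (-1431/1360) / (-1431/68) = 1/20 ✓

α = 1/20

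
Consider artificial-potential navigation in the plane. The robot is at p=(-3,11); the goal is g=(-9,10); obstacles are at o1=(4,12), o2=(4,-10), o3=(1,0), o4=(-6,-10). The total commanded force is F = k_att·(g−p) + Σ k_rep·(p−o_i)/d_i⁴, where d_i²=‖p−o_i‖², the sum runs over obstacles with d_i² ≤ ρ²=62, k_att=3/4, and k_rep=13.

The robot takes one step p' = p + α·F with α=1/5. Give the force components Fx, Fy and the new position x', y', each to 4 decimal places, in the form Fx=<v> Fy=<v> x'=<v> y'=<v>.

Fx=-4.5364 Fy=-0.7552 x'=-3.9073 y'=10.8490

F_att = 3/4·(g−p) = 3/4·(-6,-1) = (-4.5000,-0.7500)
o1: d²=50 ≤ ρ²=62; F_rep = 13·(-7,-1)/50² = (-0.0364,-0.0052)
o2: d²=490 > ρ²=62 → inactive
o3: d²=137 > ρ²=62 → inactive
o4: d²=450 > ρ²=62 → inactive
F = F_att + ΣF_rep = (-4.5364,-0.7552)
p' = p + 1/5·F = (-3.9073,10.8490)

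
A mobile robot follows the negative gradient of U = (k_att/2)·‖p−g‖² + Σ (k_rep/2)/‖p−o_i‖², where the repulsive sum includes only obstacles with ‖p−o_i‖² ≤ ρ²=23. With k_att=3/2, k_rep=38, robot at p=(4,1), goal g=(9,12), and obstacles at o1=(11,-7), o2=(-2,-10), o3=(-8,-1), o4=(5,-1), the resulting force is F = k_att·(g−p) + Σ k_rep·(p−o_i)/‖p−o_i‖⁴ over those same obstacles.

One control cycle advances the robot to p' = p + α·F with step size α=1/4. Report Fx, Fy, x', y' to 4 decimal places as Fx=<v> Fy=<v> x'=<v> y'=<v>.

F_att = 3/2·(g−p) = 3/2·(5,11) = (7.5000,16.5000)
o1: d²=113 > ρ²=23 → inactive
o2: d²=157 > ρ²=23 → inactive
o3: d²=148 > ρ²=23 → inactive
o4: d²=5 ≤ ρ²=23; F_rep = 38·(-1,2)/5² = (-1.5200,3.0400)
F = F_att + ΣF_rep = (5.9800,19.5400)
p' = p + 1/4·F = (5.4950,5.8850)

Fx=5.9800 Fy=19.5400 x'=5.4950 y'=5.8850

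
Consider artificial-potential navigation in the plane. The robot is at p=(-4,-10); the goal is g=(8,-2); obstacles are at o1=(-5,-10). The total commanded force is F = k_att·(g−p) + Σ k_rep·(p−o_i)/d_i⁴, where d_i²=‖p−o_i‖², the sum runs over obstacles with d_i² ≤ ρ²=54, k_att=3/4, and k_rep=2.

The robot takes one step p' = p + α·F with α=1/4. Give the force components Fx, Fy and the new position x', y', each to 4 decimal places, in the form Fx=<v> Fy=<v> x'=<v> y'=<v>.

Fx=11.0000 Fy=6.0000 x'=-1.2500 y'=-8.5000

F_att = 3/4·(g−p) = 3/4·(12,8) = (9.0000,6.0000)
o1: d²=1 ≤ ρ²=54; F_rep = 2·(1,0)/1² = (2.0000,0.0000)
F = F_att + ΣF_rep = (11.0000,6.0000)
p' = p + 1/4·F = (-1.2500,-8.5000)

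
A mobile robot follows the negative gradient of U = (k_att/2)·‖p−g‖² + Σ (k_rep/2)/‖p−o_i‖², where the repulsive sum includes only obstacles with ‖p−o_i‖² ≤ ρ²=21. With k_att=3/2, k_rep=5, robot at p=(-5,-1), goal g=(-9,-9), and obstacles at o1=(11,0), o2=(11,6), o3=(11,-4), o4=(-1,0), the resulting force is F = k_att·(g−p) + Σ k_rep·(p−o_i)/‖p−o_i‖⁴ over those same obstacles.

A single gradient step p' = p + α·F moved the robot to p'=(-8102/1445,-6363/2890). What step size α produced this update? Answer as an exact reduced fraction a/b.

F_att = 3/2·(g−p) = 3/2·(-4,-8) = (-6.0000,-12.0000)
o1: d²=257 > ρ²=21 → inactive
o2: d²=305 > ρ²=21 → inactive
o3: d²=265 > ρ²=21 → inactive
o4: d²=17 ≤ ρ²=21; F_rep = 5·(-4,-1)/17² = (-0.0692,-0.0173)
F = F_att + ΣF_rep = (-6.0692,-12.0173)
Δp = p'−p = (-0.6069,-1.2017); α = Δx/Fx = (-877/1445) / (-1754/289) = 1/10
check: Δy/Fy = (-3473/2890) / (-3473/289) = 1/10 ✓

α = 1/10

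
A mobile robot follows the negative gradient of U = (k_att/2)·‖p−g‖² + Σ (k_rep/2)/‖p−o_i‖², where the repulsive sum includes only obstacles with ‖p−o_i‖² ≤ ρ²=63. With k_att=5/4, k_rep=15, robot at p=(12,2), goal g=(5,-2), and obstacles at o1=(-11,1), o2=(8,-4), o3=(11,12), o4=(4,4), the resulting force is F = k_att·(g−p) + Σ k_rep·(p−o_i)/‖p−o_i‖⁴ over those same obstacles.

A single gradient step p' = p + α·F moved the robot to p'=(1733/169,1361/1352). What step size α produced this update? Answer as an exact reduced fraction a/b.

F_att = 5/4·(g−p) = 5/4·(-7,-4) = (-8.7500,-5.0000)
o1: d²=530 > ρ²=63 → inactive
o2: d²=52 ≤ ρ²=63; F_rep = 15·(4,6)/52² = (0.0222,0.0333)
o3: d²=101 > ρ²=63 → inactive
o4: d²=68 > ρ²=63 → inactive
F = F_att + ΣF_rep = (-8.7278,-4.9667)
Δp = p'−p = (-1.7456,-0.9933); α = Δx/Fx = (-295/169) / (-1475/169) = 1/5
check: Δy/Fy = (-1343/1352) / (-6715/1352) = 1/5 ✓

α = 1/5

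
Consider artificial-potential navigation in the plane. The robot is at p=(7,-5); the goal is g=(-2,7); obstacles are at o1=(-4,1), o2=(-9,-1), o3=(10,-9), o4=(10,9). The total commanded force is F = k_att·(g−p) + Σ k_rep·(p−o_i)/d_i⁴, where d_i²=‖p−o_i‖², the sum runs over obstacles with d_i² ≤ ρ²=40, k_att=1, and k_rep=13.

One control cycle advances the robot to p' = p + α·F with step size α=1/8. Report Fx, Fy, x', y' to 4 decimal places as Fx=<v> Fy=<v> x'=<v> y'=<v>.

F_att = 1·(g−p) = 1·(-9,12) = (-9.0000,12.0000)
o1: d²=157 > ρ²=40 → inactive
o2: d²=272 > ρ²=40 → inactive
o3: d²=25 ≤ ρ²=40; F_rep = 13·(-3,4)/25² = (-0.0624,0.0832)
o4: d²=205 > ρ²=40 → inactive
F = F_att + ΣF_rep = (-9.0624,12.0832)
p' = p + 1/8·F = (5.8672,-3.4896)

Fx=-9.0624 Fy=12.0832 x'=5.8672 y'=-3.4896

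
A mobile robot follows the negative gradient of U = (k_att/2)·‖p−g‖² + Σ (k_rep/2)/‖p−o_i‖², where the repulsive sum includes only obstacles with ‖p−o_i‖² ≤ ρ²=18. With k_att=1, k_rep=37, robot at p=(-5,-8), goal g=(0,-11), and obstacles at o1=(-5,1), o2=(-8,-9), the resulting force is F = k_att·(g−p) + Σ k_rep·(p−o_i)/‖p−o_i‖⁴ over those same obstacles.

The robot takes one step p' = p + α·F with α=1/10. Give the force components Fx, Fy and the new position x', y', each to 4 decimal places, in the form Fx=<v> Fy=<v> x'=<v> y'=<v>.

F_att = 1·(g−p) = 1·(5,-3) = (5.0000,-3.0000)
o1: d²=81 > ρ²=18 → inactive
o2: d²=10 ≤ ρ²=18; F_rep = 37·(3,1)/10² = (1.1100,0.3700)
F = F_att + ΣF_rep = (6.1100,-2.6300)
p' = p + 1/10·F = (-4.3890,-8.2630)

Fx=6.1100 Fy=-2.6300 x'=-4.3890 y'=-8.2630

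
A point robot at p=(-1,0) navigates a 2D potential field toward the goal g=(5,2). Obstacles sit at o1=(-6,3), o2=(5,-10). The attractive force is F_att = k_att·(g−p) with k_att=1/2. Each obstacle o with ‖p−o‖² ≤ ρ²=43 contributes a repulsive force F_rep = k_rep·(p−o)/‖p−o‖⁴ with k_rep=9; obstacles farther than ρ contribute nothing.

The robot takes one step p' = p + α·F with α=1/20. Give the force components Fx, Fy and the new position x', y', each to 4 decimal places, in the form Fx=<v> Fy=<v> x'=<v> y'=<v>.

F_att = 1/2·(g−p) = 1/2·(6,2) = (3.0000,1.0000)
o1: d²=34 ≤ ρ²=43; F_rep = 9·(5,-3)/34² = (0.0389,-0.0234)
o2: d²=136 > ρ²=43 → inactive
F = F_att + ΣF_rep = (3.0389,0.9766)
p' = p + 1/20·F = (-0.8481,0.0488)

Fx=3.0389 Fy=0.9766 x'=-0.8481 y'=0.0488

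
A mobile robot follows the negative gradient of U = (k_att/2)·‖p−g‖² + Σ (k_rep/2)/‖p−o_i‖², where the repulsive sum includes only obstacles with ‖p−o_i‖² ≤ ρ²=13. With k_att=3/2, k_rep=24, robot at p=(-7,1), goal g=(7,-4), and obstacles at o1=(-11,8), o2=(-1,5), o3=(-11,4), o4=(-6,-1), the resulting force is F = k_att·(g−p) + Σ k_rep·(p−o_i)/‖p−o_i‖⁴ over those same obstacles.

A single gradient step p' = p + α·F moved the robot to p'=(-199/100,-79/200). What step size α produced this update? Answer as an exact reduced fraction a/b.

α = 1/4

F_att = 3/2·(g−p) = 3/2·(14,-5) = (21.0000,-7.5000)
o1: d²=65 > ρ²=13 → inactive
o2: d²=52 > ρ²=13 → inactive
o3: d²=25 > ρ²=13 → inactive
o4: d²=5 ≤ ρ²=13; F_rep = 24·(-1,2)/5² = (-0.9600,1.9200)
F = F_att + ΣF_rep = (20.0400,-5.5800)
Δp = p'−p = (5.0100,-1.3950); α = Δx/Fx = (501/100) / (501/25) = 1/4
check: Δy/Fy = (-279/200) / (-279/50) = 1/4 ✓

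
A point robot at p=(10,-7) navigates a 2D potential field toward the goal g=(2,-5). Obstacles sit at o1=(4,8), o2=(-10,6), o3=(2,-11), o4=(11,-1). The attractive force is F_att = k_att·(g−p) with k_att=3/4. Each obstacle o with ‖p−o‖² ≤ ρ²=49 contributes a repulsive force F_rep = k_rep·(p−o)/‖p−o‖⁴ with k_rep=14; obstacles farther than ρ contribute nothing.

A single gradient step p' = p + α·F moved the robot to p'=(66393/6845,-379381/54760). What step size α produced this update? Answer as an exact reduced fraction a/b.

α = 1/20

F_att = 3/4·(g−p) = 3/4·(-8,2) = (-6.0000,1.5000)
o1: d²=261 > ρ²=49 → inactive
o2: d²=569 > ρ²=49 → inactive
o3: d²=80 > ρ²=49 → inactive
o4: d²=37 ≤ ρ²=49; F_rep = 14·(-1,-6)/37² = (-0.0102,-0.0614)
F = F_att + ΣF_rep = (-6.0102,1.4386)
Δp = p'−p = (-0.3005,0.0719); α = Δx/Fx = (-2057/6845) / (-8228/1369) = 1/20
check: Δy/Fy = (3939/54760) / (3939/2738) = 1/20 ✓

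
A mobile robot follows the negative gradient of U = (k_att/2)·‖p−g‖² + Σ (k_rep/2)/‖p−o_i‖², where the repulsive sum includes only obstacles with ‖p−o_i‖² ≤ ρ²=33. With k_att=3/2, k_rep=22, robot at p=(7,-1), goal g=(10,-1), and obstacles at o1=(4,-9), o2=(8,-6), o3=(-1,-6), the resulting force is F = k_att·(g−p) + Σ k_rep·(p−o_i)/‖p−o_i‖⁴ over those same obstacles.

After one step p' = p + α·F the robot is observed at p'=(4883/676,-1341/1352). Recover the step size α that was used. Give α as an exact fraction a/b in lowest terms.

F_att = 3/2·(g−p) = 3/2·(3,0) = (4.5000,0.0000)
o1: d²=73 > ρ²=33 → inactive
o2: d²=26 ≤ ρ²=33; F_rep = 22·(-1,5)/26² = (-0.0325,0.1627)
o3: d²=89 > ρ²=33 → inactive
F = F_att + ΣF_rep = (4.4675,0.1627)
Δp = p'−p = (0.2234,0.0081); α = Δx/Fx = (151/676) / (755/169) = 1/20
check: Δy/Fy = (11/1352) / (55/338) = 1/20 ✓

α = 1/20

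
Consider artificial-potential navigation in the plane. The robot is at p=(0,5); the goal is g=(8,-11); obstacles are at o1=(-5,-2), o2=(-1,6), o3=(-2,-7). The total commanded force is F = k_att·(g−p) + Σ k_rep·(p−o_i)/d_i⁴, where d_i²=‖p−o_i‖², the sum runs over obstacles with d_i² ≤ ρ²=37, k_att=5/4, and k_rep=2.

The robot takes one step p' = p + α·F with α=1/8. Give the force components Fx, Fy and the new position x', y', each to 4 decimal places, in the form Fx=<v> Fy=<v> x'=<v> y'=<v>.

Fx=10.5000 Fy=-20.5000 x'=1.3125 y'=2.4375

F_att = 5/4·(g−p) = 5/4·(8,-16) = (10.0000,-20.0000)
o1: d²=74 > ρ²=37 → inactive
o2: d²=2 ≤ ρ²=37; F_rep = 2·(1,-1)/2² = (0.5000,-0.5000)
o3: d²=148 > ρ²=37 → inactive
F = F_att + ΣF_rep = (10.5000,-20.5000)
p' = p + 1/8·F = (1.3125,2.4375)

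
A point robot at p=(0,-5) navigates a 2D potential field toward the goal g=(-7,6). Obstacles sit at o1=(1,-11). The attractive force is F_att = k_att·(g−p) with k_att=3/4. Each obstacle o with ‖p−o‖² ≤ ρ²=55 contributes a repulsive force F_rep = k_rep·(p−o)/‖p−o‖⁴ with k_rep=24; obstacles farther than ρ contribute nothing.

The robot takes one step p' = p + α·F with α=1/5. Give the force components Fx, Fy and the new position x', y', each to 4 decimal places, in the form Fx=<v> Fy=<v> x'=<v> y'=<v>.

Fx=-5.2675 Fy=8.3552 x'=-1.0535 y'=-3.3290

F_att = 3/4·(g−p) = 3/4·(-7,11) = (-5.2500,8.2500)
o1: d²=37 ≤ ρ²=55; F_rep = 24·(-1,6)/37² = (-0.0175,0.1052)
F = F_att + ΣF_rep = (-5.2675,8.3552)
p' = p + 1/5·F = (-1.0535,-3.3290)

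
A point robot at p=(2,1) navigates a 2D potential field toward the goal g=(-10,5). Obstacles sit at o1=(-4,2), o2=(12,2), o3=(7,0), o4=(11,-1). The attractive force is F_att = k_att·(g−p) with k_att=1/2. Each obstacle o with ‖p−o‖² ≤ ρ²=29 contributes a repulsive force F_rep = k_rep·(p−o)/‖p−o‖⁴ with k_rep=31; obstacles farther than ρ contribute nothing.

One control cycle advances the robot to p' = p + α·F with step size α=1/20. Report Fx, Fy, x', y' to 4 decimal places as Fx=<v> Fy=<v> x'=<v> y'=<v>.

Fx=-6.2293 Fy=2.0459 x'=1.6885 y'=1.1023

F_att = 1/2·(g−p) = 1/2·(-12,4) = (-6.0000,2.0000)
o1: d²=37 > ρ²=29 → inactive
o2: d²=101 > ρ²=29 → inactive
o3: d²=26 ≤ ρ²=29; F_rep = 31·(-5,1)/26² = (-0.2293,0.0459)
o4: d²=85 > ρ²=29 → inactive
F = F_att + ΣF_rep = (-6.2293,2.0459)
p' = p + 1/20·F = (1.6885,1.1023)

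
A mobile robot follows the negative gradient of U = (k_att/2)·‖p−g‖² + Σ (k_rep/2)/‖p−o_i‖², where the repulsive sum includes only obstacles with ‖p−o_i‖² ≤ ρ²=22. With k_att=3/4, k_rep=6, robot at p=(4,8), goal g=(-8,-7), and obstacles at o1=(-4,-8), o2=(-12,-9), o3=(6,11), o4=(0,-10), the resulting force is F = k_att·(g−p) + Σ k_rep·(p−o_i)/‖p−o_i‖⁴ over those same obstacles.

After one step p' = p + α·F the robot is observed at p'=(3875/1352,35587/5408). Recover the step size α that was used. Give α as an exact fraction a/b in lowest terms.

F_att = 3/4·(g−p) = 3/4·(-12,-15) = (-9.0000,-11.2500)
o1: d²=320 > ρ²=22 → inactive
o2: d²=545 > ρ²=22 → inactive
o3: d²=13 ≤ ρ²=22; F_rep = 6·(-2,-3)/13² = (-0.0710,-0.1065)
o4: d²=340 > ρ²=22 → inactive
F = F_att + ΣF_rep = (-9.0710,-11.3565)
Δp = p'−p = (-1.1339,-1.4196); α = Δx/Fx = (-1533/1352) / (-1533/169) = 1/8
check: Δy/Fy = (-7677/5408) / (-7677/676) = 1/8 ✓

α = 1/8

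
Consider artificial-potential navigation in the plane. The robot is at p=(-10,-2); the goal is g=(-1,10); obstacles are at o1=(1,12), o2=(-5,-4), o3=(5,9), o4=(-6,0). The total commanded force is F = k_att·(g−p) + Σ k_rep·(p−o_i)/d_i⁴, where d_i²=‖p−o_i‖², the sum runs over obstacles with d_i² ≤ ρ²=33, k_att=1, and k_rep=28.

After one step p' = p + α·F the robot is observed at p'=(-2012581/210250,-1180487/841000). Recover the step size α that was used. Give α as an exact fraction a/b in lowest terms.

F_att = 1·(g−p) = 1·(9,12) = (9.0000,12.0000)
o1: d²=317 > ρ²=33 → inactive
o2: d²=29 ≤ ρ²=33; F_rep = 28·(-5,2)/29² = (-0.1665,0.0666)
o3: d²=346 > ρ²=33 → inactive
o4: d²=20 ≤ ρ²=33; F_rep = 28·(-4,-2)/20² = (-0.2800,-0.1400)
F = F_att + ΣF_rep = (8.5535,11.9266)
Δp = p'−p = (0.4277,0.5963); α = Δx/Fx = (89919/210250) / (179838/21025) = 1/20
check: Δy/Fy = (501513/841000) / (501513/42050) = 1/20 ✓

α = 1/20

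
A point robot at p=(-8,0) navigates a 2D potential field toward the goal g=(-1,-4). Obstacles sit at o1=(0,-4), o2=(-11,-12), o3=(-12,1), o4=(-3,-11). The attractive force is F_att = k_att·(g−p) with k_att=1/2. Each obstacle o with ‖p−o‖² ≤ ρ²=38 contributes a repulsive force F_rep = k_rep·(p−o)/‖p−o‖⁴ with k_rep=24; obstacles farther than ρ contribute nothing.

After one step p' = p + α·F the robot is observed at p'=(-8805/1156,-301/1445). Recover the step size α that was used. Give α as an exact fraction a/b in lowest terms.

F_att = 1/2·(g−p) = 1/2·(7,-4) = (3.5000,-2.0000)
o1: d²=80 > ρ²=38 → inactive
o2: d²=153 > ρ²=38 → inactive
o3: d²=17 ≤ ρ²=38; F_rep = 24·(4,-1)/17² = (0.3322,-0.0830)
o4: d²=146 > ρ²=38 → inactive
F = F_att + ΣF_rep = (3.8322,-2.0830)
Δp = p'−p = (0.3832,-0.2083); α = Δx/Fx = (443/1156) / (2215/578) = 1/10
check: Δy/Fy = (-301/1445) / (-602/289) = 1/10 ✓

α = 1/10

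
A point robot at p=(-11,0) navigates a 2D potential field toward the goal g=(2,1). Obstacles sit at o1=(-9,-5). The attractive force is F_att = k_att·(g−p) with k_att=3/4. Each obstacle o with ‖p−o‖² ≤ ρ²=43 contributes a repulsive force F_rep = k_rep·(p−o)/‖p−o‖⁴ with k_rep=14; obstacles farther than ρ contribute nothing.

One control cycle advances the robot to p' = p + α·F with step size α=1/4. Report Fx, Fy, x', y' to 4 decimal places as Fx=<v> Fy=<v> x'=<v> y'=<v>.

F_att = 3/4·(g−p) = 3/4·(13,1) = (9.7500,0.7500)
o1: d²=29 ≤ ρ²=43; F_rep = 14·(-2,5)/29² = (-0.0333,0.0832)
F = F_att + ΣF_rep = (9.7167,0.8332)
p' = p + 1/4·F = (-8.5708,0.2083)

Fx=9.7167 Fy=0.8332 x'=-8.5708 y'=0.2083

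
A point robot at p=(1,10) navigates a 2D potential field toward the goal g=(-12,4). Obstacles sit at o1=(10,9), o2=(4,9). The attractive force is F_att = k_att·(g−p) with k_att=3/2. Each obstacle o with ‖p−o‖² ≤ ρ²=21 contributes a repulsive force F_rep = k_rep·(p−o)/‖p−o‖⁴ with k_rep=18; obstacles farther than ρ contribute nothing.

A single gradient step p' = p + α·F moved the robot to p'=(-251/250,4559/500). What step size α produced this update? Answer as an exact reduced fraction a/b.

F_att = 3/2·(g−p) = 3/2·(-13,-6) = (-19.5000,-9.0000)
o1: d²=82 > ρ²=21 → inactive
o2: d²=10 ≤ ρ²=21; F_rep = 18·(-3,1)/10² = (-0.5400,0.1800)
F = F_att + ΣF_rep = (-20.0400,-8.8200)
Δp = p'−p = (-2.0040,-0.8820); α = Δx/Fx = (-501/250) / (-501/25) = 1/10
check: Δy/Fy = (-441/500) / (-441/50) = 1/10 ✓

α = 1/10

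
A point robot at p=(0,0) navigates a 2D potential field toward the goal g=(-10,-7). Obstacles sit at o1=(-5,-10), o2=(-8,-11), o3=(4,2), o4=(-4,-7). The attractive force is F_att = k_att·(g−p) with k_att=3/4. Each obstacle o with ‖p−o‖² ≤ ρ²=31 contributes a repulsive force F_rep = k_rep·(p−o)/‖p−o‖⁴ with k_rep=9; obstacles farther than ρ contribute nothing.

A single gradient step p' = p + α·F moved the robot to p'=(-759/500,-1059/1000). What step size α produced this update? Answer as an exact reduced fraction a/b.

α = 1/5

F_att = 3/4·(g−p) = 3/4·(-10,-7) = (-7.5000,-5.2500)
o1: d²=125 > ρ²=31 → inactive
o2: d²=185 > ρ²=31 → inactive
o3: d²=20 ≤ ρ²=31; F_rep = 9·(-4,-2)/20² = (-0.0900,-0.0450)
o4: d²=65 > ρ²=31 → inactive
F = F_att + ΣF_rep = (-7.5900,-5.2950)
Δp = p'−p = (-1.5180,-1.0590); α = Δx/Fx = (-759/500) / (-759/100) = 1/5
check: Δy/Fy = (-1059/1000) / (-1059/200) = 1/5 ✓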